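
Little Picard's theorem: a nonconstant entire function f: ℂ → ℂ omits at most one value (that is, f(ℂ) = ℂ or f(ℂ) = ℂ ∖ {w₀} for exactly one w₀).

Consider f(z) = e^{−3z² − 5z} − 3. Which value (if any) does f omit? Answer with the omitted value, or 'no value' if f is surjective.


Little Picard bounds the complement of f(ℂ) to at most one point.
The exponent g(z) = −3z² − 5z is a nonconstant polynomial, hence surjective onto ℂ. So e^{g(z)} takes every value in {e^w : w ∈ ℂ} = ℂ ∖ {0}. Adding -3 shifts the range to ℂ ∖ {-3}. f omits exactly -3.

Omitted value: -3.


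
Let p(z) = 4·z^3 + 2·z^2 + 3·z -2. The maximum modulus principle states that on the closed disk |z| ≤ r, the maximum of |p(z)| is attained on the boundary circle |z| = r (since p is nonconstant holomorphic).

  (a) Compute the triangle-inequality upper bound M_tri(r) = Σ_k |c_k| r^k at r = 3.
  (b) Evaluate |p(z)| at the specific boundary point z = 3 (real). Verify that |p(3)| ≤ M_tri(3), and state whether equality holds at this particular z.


Coefficients: c_0 = -2, c_1 = 3, c_2 = 2, c_3 = 4. Radius r = 3.
Part (a). Triangle bound: M_tri(r) = Σ_k |c_k| r^k
  = |-2|·3^0 + |3|·3^1 + |2|·3^2 + |4|·3^3
  = 2 + 9 + 18 + 108 = 137.
This bounds M(r) := max_{|z|=r} |p(z)| from above; equality holds iff all terms c_k z^k can be made to align in phase at a single z on |z|=r.
Part (b). At z = 3 (real, on the circle |z| = r):
  p(3) = (-2)·3^0 + (3)·3^1 + (2)·3^2 + (4)·3^3 = 133.
  |p(3)| = 133.
Check: |p(3)| = 133 ≤ 137 = M_tri(3). ✓ Equality does not hold at z = 3 (the coefficients have mixed signs, so the terms do not all align in phase there).

M_tri(3) = 137; |p(3)| = 133; equality at z=3: no.


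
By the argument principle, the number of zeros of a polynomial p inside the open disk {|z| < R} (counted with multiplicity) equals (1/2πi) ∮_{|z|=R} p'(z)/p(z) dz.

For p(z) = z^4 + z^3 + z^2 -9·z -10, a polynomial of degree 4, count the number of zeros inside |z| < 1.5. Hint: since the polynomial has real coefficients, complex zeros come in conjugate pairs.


The zeros of p are: -1, 2, (-1 + 2i), (-1 - 2i).
Their magnitudes are: 1, 2, 2.236, 2.236.
Zeros with |z| < R = 1.5: -1.
Count = 1.
By the argument principle, (1/2πi) ∮_{|z|=R} p'(z)/p(z) dz equals exactly this count.

Number of zeros inside |z| < 1.5: 1.


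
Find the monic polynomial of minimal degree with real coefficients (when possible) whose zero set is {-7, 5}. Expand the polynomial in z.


The polynomial is p(z) = ∏_{α ∈ S} (z − α), where S = {-7, 5}.
Expanding the product yields: p(z) = z^2 + 2·z -35.
The resulting polynomial has degree 2 and real coefficients as required.

p(z) = z^2 + 2·z -35.


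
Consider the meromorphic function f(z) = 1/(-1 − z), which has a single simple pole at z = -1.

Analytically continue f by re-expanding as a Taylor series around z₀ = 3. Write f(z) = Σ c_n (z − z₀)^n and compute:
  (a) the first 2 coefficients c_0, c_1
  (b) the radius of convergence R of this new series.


Let w = z − z₀, so z = z₀ + w.
Then -1 − z = -1 − (z₀ + w) = (-1 − z₀) − w = -4 − w.
f(z) = 1/(-4 − w) = (1/(-4)) · 1/(1 − w/(-4)) = Σ_{n≥0} w^n / (-4)^(n+1).
So c_n = 1/(-4)^(n+1):
  c_0 = 1/(-4)^1 = -1/4.
  c_1 = 1/(-4)^2 = 1/16.
The series is valid for |w/d| < 1, i.e. |z − z₀| < |d|.
Radius of convergence: R = |-1 − z₀| = |-4| = 4 (distance from z₀ to the singularity z = -1).

c_0 = -1/4, c_1 = 1/16; R = 4.


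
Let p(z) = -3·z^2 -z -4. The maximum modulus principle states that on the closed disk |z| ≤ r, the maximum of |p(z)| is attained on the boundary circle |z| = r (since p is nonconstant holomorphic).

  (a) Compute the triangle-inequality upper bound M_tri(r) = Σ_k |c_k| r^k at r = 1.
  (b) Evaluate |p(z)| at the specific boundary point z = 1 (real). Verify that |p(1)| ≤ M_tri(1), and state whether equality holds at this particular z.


Coefficients: c_0 = -4, c_1 = -1, c_2 = -3. Radius r = 1.
Part (a). Triangle bound: M_tri(r) = Σ_k |c_k| r^k
  = |-4|·1^0 + |-1|·1^1 + |-3|·1^2
  = 4 + 1 + 3 = 8.
This bounds M(r) := max_{|z|=r} |p(z)| from above; equality holds iff all terms c_k z^k can be made to align in phase at a single z on |z|=r.
Part (b). At z = 1 (real, on the circle |z| = r):
  p(1) = (-4)·1^0 + (-1)·1^1 + (-3)·1^2 = -8.
  |p(1)| = 8.
Since all nonzero coefficients share the same sign, |p(1)| = 8 = M_tri(1); the triangle bound is attained at z = 1, so in fact M(r) = 8.

M_tri(1) = 8; |p(1)| = 8; equality at z=1: yes.


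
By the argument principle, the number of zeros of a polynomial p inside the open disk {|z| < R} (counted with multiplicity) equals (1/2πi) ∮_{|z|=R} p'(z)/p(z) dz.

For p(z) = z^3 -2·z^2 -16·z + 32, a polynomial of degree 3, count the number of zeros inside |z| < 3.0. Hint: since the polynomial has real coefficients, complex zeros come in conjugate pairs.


The zeros of p are: 4, -4, 2.
Their magnitudes are: 4, 4, 2.
Zeros with |z| < R = 3.0: 2.
Count = 1.
By the argument principle, (1/2πi) ∮_{|z|=R} p'(z)/p(z) dz equals exactly this count.

Number of zeros inside |z| < 3.0: 1.


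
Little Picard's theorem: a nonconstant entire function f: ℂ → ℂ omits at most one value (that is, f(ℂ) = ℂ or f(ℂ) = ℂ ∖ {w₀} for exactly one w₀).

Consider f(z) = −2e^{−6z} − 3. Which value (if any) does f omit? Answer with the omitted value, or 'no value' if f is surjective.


Little Picard bounds the complement of f(ℂ) to at most one point.
e^{−6z} is never zero on ℂ, so -2·e^{−6z} takes every value in ℂ ∖ {0}. Adding -3 shifts the range to ℂ ∖ {-3}. Thus f omits exactly the value -3.

Omitted value: -3.


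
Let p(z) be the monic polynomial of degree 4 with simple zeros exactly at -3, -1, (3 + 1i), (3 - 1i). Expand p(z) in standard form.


The polynomial is p(z) = ∏_{α ∈ S} (z − α), where S = {-3, -1, (3 + 1i), (3 - 1i)}.
Expanding the product yields: p(z) = z^4 -2·z^3 -11·z^2 + 22·z + 30.
Note conjugate pairs combine to real quadratics: (z − (3+1i))(z − (3−1i)) = z² − 6z + 10.
The resulting polynomial has degree 4 and real coefficients as required.

p(z) = z^4 -2·z^3 -11·z^2 + 22·z + 30.


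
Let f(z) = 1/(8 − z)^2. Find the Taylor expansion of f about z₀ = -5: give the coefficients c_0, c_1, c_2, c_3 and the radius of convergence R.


Let w = z − z₀, so z = z₀ + w.
Then 8 − z = 8 − (z₀ + w) = (8 − z₀) − w = 13 − w.
f(z) = 1/(13 − w)^2 = (1/(13)^2) · (1 − w/(13))^{−2}.
By the binomial series (1−u)^{−2} = Σ_{n≥0} C(n+1, 1) u^n for |u|<1, with u = w/(13):
  c_n = C(n+1, 1) / (13)^(n+2).
  c_0 = 1/(13)^2 = 1/169.
  c_1 = 2/(13)^3 = 2/2197.
  c_2 = 3/(13)^4 = 3/28561.
  c_3 = 4/(13)^5 = 4/371293.
The series is valid for |w/d| < 1, i.e. |z − z₀| < |d|.
Radius of convergence: R = |8 − z₀| = |13| = 13 (distance from z₀ to the singularity z = 8).

c_0 = 1/169, c_1 = 2/2197, c_2 = 3/28561, c_3 = 4/371293; R = 13.


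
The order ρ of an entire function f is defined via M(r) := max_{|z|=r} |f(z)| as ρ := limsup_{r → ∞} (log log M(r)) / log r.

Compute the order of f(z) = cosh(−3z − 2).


cosh(w) is a linear combination of e^{iw} and e^{−iw} (or e^w, e^{−w} in the hyperbolic case), so |cosh(w)| ≤ e^{|w|}. With w = −3z − 2, |w| ≤ 3|z| + 2 = 3r + 2 on |z| = r, giving M(r) ≤ e^{3r + 2}, so ρ ≤ 1. On a suitable ray (z = it for sin/cos; z = t for sinh/cosh, t real → ∞), |cosh(−3z − 2)| grows like e^{3|t|}/2, so ρ ≥ 1. Hence ρ = 1.
Therefore ρ = 1.

Order ρ = 1.


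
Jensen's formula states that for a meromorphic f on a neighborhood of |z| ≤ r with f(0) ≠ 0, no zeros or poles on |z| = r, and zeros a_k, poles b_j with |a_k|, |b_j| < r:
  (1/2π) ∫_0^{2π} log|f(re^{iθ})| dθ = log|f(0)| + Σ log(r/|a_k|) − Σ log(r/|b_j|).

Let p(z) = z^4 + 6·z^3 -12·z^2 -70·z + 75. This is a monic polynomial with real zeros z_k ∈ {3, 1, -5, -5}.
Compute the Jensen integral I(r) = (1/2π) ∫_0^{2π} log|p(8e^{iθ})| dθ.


Zeros: -5, -5, 1, 3; r = 8.
Inside |z| < r: -5, -5, 1, 3. Outside (|z| ≥ r): ∅.
p(0) = 75, so log|p(0)| = log(75) = 4.3175.
Apply Jensen: I(r) = log|p(0)| + Σ_k log(r/|z_k|), summed over zeros inside |z| < r.
  log(r/|z_k|) for z_k = 3: log(8/3) = 0.9808
  log(r/|z_k|) for z_k = 1: log(8/1) = 2.0794
  log(r/|z_k|) for z_k = -5: log(8/5) = 0.4700
  log(r/|z_k|) for z_k = -5: log(8/5) = 0.4700
Sum over inside zeros: 4.0003.
I(r) = log|p(0)| + (inside sum) = 4.3175 + 4.0003 = 8.3178.
Closed form (all zeros inside, monic): I(r) = n·log(r) = 4·log(8) = 8.3178. ✓

I(r) ≈ 8.3178.


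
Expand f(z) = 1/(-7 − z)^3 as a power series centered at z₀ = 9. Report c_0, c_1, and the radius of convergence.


Let w = z − z₀, so z = z₀ + w.
Then -7 − z = -7 − (z₀ + w) = (-7 − z₀) − w = -16 − w.
f(z) = 1/(-16 − w)^3 = (1/(-16)^3) · (1 − w/(-16))^{−3}.
By the binomial series (1−u)^{−3} = Σ_{n≥0} C(n+2, 2) u^n for |u|<1, with u = w/(-16):
  c_n = C(n+2, 2) / (-16)^(n+3).
  c_0 = 1/(-16)^3 = -1/4096.
  c_1 = 3/(-16)^4 = 3/65536.
The series is valid for |w/d| < 1, i.e. |z − z₀| < |d|.
Radius of convergence: R = |-7 − z₀| = |-16| = 16 (distance from z₀ to the singularity z = -7).

c_0 = -1/4096, c_1 = 3/65536; R = 16.


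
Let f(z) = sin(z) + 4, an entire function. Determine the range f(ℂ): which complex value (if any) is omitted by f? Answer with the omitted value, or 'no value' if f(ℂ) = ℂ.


Little Picard bounds the complement of f(ℂ) to at most one point.
sin is entire and surjective onto ℂ: for every w ∈ ℂ, sin(ζ) = w has a solution ζ ∈ ℂ (e.g., via the complex inverse arcsin). With ζ = z this gives z = ζ/(1). Then 1·sin(z) takes every value in 1·ℂ = ℂ, and adding 4 is a bijection of ℂ. So f is surjective and omits no value. (Note: only on the real line is sin bounded by [−1, 1].)

Omitted value: no value.


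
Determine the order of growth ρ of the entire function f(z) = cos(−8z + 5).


cos(w) is a linear combination of e^{iw} and e^{−iw} (or e^w, e^{−w} in the hyperbolic case), so |cos(w)| ≤ e^{|w|}. With w = −8z + 5, |w| ≤ 8|z| + 5 = 8r + 5 on |z| = r, giving M(r) ≤ e^{8r + 5}, so ρ ≤ 1. On a suitable ray (z = it for sin/cos; z = t for sinh/cosh, t real → ∞), |cos(−8z + 5)| grows like e^{8|t|}/2, so ρ ≥ 1. Hence ρ = 1.
Therefore ρ = 1.

Order ρ = 1.


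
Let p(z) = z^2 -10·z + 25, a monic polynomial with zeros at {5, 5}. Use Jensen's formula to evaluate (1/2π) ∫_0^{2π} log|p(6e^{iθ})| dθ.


Zeros: 5, 5; r = 6.
Inside |z| < r: 5, 5. Outside (|z| ≥ r): ∅.
p(0) = 25, so log|p(0)| = log(25) = 3.2189.
Apply Jensen: I(r) = log|p(0)| + Σ_k log(r/|z_k|), summed over zeros inside |z| < r.
  log(r/|z_k|) for z_k = 5: log(6/5) = 0.1823
  log(r/|z_k|) for z_k = 5: log(6/5) = 0.1823
Sum over inside zeros: 0.3646.
I(r) = log|p(0)| + (inside sum) = 3.2189 + 0.3646 = 3.5835.
Closed form (all zeros inside, monic): I(r) = n·log(r) = 2·log(6) = 3.5835. ✓

I(r) ≈ 3.5835.


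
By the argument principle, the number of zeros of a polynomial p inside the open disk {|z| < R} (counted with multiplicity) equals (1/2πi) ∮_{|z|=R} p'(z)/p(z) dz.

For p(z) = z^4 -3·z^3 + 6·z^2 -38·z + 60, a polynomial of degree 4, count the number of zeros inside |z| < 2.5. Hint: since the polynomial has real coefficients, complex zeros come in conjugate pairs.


The zeros of p are: 3, 2, (-1 + 3i), (-1 - 3i).
Their magnitudes are: 3, 2, 3.162, 3.162.
Zeros with |z| < R = 2.5: 2.
Count = 1.
By the argument principle, (1/2πi) ∮_{|z|=R} p'(z)/p(z) dz equals exactly this count.

Number of zeros inside |z| < 2.5: 1.


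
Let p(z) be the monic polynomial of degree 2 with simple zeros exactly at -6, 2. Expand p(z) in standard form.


The polynomial is p(z) = ∏_{α ∈ S} (z − α), where S = {-6, 2}.
Expanding the product yields: p(z) = z^2 + 4·z -12.
The resulting polynomial has degree 2 and real coefficients as required.

p(z) = z^2 + 4·z -12.


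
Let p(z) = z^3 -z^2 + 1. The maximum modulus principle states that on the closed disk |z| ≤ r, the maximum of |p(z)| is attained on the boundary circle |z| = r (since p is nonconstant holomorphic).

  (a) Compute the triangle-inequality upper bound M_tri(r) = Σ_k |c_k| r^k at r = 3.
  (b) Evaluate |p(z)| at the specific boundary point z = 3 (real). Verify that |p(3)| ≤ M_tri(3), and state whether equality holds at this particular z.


Coefficients: c_0 = 1, c_1 = 0, c_2 = -1, c_3 = 1. Radius r = 3.
Part (a). Triangle bound: M_tri(r) = Σ_k |c_k| r^k
  = |1|·3^0 + |0|·3^1 + |-1|·3^2 + |1|·3^3
  = 1 + 0 + 9 + 27 = 37.
This bounds M(r) := max_{|z|=r} |p(z)| from above; equality holds iff all terms c_k z^k can be made to align in phase at a single z on |z|=r.
Part (b). At z = 3 (real, on the circle |z| = r):
  p(3) = (1)·3^0 + (0)·3^1 + (-1)·3^2 + (1)·3^3 = 19.
  |p(3)| = 19.
Check: |p(3)| = 19 ≤ 37 = M_tri(3). ✓ Equality does not hold at z = 3 (the coefficients have mixed signs, so the terms do not all align in phase there).

M_tri(3) = 37; |p(3)| = 19; equality at z=3: no.


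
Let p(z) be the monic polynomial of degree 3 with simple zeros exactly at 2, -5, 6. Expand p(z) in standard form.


The polynomial is p(z) = ∏_{α ∈ S} (z − α), where S = {2, -5, 6}.
Expanding the product yields: p(z) = z^3 -3·z^2 -28·z + 60.
The resulting polynomial has degree 3 and real coefficients as required.

p(z) = z^3 -3·z^2 -28·z + 60.


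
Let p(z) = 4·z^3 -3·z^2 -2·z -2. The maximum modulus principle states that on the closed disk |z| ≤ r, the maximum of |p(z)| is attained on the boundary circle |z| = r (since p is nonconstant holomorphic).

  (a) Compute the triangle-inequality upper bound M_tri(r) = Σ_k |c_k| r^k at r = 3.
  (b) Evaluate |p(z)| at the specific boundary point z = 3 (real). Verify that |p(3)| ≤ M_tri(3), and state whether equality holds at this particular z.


Coefficients: c_0 = -2, c_1 = -2, c_2 = -3, c_3 = 4. Radius r = 3.
Part (a). Triangle bound: M_tri(r) = Σ_k |c_k| r^k
  = |-2|·3^0 + |-2|·3^1 + |-3|·3^2 + |4|·3^3
  = 2 + 6 + 27 + 108 = 143.
This bounds M(r) := max_{|z|=r} |p(z)| from above; equality holds iff all terms c_k z^k can be made to align in phase at a single z on |z|=r.
Part (b). At z = 3 (real, on the circle |z| = r):
  p(3) = (-2)·3^0 + (-2)·3^1 + (-3)·3^2 + (4)·3^3 = 73.
  |p(3)| = 73.
Check: |p(3)| = 73 ≤ 143 = M_tri(3). ✓ Equality does not hold at z = 3 (the coefficients have mixed signs, so the terms do not all align in phase there).

M_tri(3) = 143; |p(3)| = 73; equality at z=3: no.


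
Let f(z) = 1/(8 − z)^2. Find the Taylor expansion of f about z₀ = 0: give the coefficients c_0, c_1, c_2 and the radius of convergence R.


Let w = z − z₀, so z = z₀ + w.
Then 8 − z = 8 − (z₀ + w) = (8 − z₀) − w = 8 − w.
f(z) = 1/(8 − w)^2 = (1/(8)^2) · (1 − w/(8))^{−2}.
By the binomial series (1−u)^{−2} = Σ_{n≥0} C(n+1, 1) u^n for |u|<1, with u = w/(8):
  c_n = C(n+1, 1) / (8)^(n+2).
  c_0 = 1/(8)^2 = 1/64.
  c_1 = 2/(8)^3 = 1/256.
  c_2 = 3/(8)^4 = 3/4096.
The series is valid for |w/d| < 1, i.e. |z − z₀| < |d|.
Radius of convergence: R = |8 − z₀| = |8| = 8 (distance from z₀ to the singularity z = 8).

c_0 = 1/64, c_1 = 1/256, c_2 = 3/4096; R = 8.


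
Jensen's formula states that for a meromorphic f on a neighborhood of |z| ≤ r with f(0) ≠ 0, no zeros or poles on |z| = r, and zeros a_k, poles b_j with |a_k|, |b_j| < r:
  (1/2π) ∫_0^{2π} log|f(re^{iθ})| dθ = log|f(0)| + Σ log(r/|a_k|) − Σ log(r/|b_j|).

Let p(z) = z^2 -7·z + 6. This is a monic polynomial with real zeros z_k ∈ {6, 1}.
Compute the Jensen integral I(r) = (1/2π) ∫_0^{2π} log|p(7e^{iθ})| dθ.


Zeros: 1, 6; r = 7.
Inside |z| < r: 1, 6. Outside (|z| ≥ r): ∅.
p(0) = 6, so log|p(0)| = log(6) = 1.7918.
Apply Jensen: I(r) = log|p(0)| + Σ_k log(r/|z_k|), summed over zeros inside |z| < r.
  log(r/|z_k|) for z_k = 6: log(7/6) = 0.1542
  log(r/|z_k|) for z_k = 1: log(7/1) = 1.9459
Sum over inside zeros: 2.1001.
I(r) = log|p(0)| + (inside sum) = 1.7918 + 2.1001 = 3.8918.
Closed form (all zeros inside, monic): I(r) = n·log(r) = 2·log(7) = 3.8918. ✓

I(r) ≈ 3.8918.


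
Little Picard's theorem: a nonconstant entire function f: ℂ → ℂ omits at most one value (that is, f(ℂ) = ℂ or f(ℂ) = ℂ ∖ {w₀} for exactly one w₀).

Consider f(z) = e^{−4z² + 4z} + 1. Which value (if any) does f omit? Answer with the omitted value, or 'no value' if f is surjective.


Little Picard bounds the complement of f(ℂ) to at most one point.
The exponent g(z) = −4z² + 4z is a nonconstant polynomial, hence surjective onto ℂ. So e^{g(z)} takes every value in {e^w : w ∈ ℂ} = ℂ ∖ {0}. Adding 1 shifts the range to ℂ ∖ {1}. f omits exactly 1.

Omitted value: 1.


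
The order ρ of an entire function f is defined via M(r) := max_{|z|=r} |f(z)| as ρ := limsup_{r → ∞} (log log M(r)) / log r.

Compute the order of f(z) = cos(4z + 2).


cos(w) is a linear combination of e^{iw} and e^{−iw} (or e^w, e^{−w} in the hyperbolic case), so |cos(w)| ≤ e^{|w|}. With w = 4z + 2, |w| ≤ 4|z| + 2 = 4r + 2 on |z| = r, giving M(r) ≤ e^{4r + 2}, so ρ ≤ 1. On a suitable ray (z = it for sin/cos; z = t for sinh/cosh, t real → ∞), |cos(4z + 2)| grows like e^{4|t|}/2, so ρ ≥ 1. Hence ρ = 1.
Therefore ρ = 1.

Order ρ = 1.


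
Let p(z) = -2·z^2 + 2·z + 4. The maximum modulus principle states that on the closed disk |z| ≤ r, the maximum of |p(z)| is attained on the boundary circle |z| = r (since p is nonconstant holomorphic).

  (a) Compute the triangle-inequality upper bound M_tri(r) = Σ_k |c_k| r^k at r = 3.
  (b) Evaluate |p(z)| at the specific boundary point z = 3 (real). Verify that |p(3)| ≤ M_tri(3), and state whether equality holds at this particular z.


Coefficients: c_0 = 4, c_1 = 2, c_2 = -2. Radius r = 3.
Part (a). Triangle bound: M_tri(r) = Σ_k |c_k| r^k
  = |4|·3^0 + |2|·3^1 + |-2|·3^2
  = 4 + 6 + 18 = 28.
This bounds M(r) := max_{|z|=r} |p(z)| from above; equality holds iff all terms c_k z^k can be made to align in phase at a single z on |z|=r.
Part (b). At z = 3 (real, on the circle |z| = r):
  p(3) = (4)·3^0 + (2)·3^1 + (-2)·3^2 = -8.
  |p(3)| = 8.
Check: |p(3)| = 8 ≤ 28 = M_tri(3). ✓ Equality does not hold at z = 3 (the coefficients have mixed signs, so the terms do not all align in phase there).

M_tri(3) = 28; |p(3)| = 8; equality at z=3: no.


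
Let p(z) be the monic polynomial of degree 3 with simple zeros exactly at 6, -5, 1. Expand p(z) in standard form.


The polynomial is p(z) = ∏_{α ∈ S} (z − α), where S = {6, -5, 1}.
Expanding the product yields: p(z) = z^3 -2·z^2 -29·z + 30.
The resulting polynomial has degree 3 and real coefficients as required.

p(z) = z^3 -2·z^2 -29·z + 30.


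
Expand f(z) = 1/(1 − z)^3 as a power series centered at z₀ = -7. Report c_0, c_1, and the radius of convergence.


Let w = z − z₀, so z = z₀ + w.
Then 1 − z = 1 − (z₀ + w) = (1 − z₀) − w = 8 − w.
f(z) = 1/(8 − w)^3 = (1/(8)^3) · (1 − w/(8))^{−3}.
By the binomial series (1−u)^{−3} = Σ_{n≥0} C(n+2, 2) u^n for |u|<1, with u = w/(8):
  c_n = C(n+2, 2) / (8)^(n+3).
  c_0 = 1/(8)^3 = 1/512.
  c_1 = 3/(8)^4 = 3/4096.
The series is valid for |w/d| < 1, i.e. |z − z₀| < |d|.
Radius of convergence: R = |1 − z₀| = |8| = 8 (distance from z₀ to the singularity z = 1).

c_0 = 1/512, c_1 = 3/4096; R = 8.


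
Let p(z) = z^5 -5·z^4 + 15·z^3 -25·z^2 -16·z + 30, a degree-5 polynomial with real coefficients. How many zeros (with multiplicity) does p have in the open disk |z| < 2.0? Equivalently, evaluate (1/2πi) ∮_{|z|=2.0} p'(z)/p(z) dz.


The zeros of p are: (1 + 3i), (1 - 3i), 3, -1, 1.
Their magnitudes are: 3.162, 3.162, 3, 1, 1.
Zeros with |z| < R = 2.0: -1, 1.
Count = 2.
By the argument principle, (1/2πi) ∮_{|z|=R} p'(z)/p(z) dz equals exactly this count.

Number of zeros inside |z| < 2.0: 2.


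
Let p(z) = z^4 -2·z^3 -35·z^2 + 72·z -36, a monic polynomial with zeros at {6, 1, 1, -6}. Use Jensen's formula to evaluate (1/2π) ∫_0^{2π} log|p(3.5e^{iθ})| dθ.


Zeros: -6, 1, 1, 6; r = 3.5.
Inside |z| < r: 1, 1. Outside (|z| ≥ r): -6, 6.
p(0) = -36, so log|p(0)| = log(36) = 3.5835.
Apply Jensen: I(r) = log|p(0)| + Σ_k log(r/|z_k|), summed over zeros inside |z| < r.
  log(r/|z_k|) for z_k = 1: log(3.5/1) = 1.2528
  log(r/|z_k|) for z_k = 1: log(3.5/1) = 1.2528
  Outside zeros (-6, 6) contribute nothing to the Jensen sum.
Sum over inside zeros: 2.5055.
I(r) = log|p(0)| + (inside sum) = 3.5835 + 2.5055 = 6.0890.
Note: since some zeros are outside |z| ≤ r, the simplified n·log(r) form does NOT apply — only the inside zeros contribute.

I(r) ≈ 6.0890.


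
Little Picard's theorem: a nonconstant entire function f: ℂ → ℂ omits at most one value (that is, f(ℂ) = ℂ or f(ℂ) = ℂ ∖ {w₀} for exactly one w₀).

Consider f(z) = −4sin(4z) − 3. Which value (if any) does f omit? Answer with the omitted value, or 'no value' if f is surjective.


Little Picard bounds the complement of f(ℂ) to at most one point.
sin is entire and surjective onto ℂ: for every w ∈ ℂ, sin(ζ) = w has a solution ζ ∈ ℂ (e.g., via the complex inverse arcsin). With ζ = 4z this gives z = ζ/(4). Then -4·sin(4z) takes every value in -4·ℂ = ℂ, and adding -3 is a bijection of ℂ. So f is surjective and omits no value. (Note: only on the real line is sin bounded by [−1, 1].)

Omitted value: no value.


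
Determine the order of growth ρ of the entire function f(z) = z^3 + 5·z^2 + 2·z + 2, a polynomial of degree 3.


|f(z)| ≤ Σ|c_k|·r^k = O(r^3) as r → ∞. Polynomial growth is O(e^{r^ε}) for every ε > 0 (since r^3/e^{r^ε} → 0), so ρ ≤ ε for all ε > 0, i.e. ρ = 0. Every nonconstant polynomial has order 0.
Therefore ρ = 0.

Order ρ = 0.


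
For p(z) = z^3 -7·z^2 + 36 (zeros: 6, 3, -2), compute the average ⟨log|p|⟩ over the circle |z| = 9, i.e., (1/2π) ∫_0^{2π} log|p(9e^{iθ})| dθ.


Zeros: -2, 3, 6; r = 9.
Inside |z| < r: -2, 3, 6. Outside (|z| ≥ r): ∅.
p(0) = 36, so log|p(0)| = log(36) = 3.5835.
Apply Jensen: I(r) = log|p(0)| + Σ_k log(r/|z_k|), summed over zeros inside |z| < r.
  log(r/|z_k|) for z_k = 6: log(9/6) = 0.4055
  log(r/|z_k|) for z_k = 3: log(9/3) = 1.0986
  log(r/|z_k|) for z_k = -2: log(9/2) = 1.5041
Sum over inside zeros: 3.0082.
I(r) = log|p(0)| + (inside sum) = 3.5835 + 3.0082 = 6.5917.
Closed form (all zeros inside, monic): I(r) = n·log(r) = 3·log(9) = 6.5917. ✓

I(r) ≈ 6.5917.


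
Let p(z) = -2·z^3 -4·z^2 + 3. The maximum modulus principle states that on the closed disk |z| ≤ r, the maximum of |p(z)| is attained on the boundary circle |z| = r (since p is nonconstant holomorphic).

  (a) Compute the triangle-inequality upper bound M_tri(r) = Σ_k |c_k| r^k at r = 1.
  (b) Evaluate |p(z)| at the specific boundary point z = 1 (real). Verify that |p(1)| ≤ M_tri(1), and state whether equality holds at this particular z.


Coefficients: c_0 = 3, c_1 = 0, c_2 = -4, c_3 = -2. Radius r = 1.
Part (a). Triangle bound: M_tri(r) = Σ_k |c_k| r^k
  = |3|·1^0 + |0|·1^1 + |-4|·1^2 + |-2|·1^3
  = 3 + 0 + 4 + 2 = 9.
This bounds M(r) := max_{|z|=r} |p(z)| from above; equality holds iff all terms c_k z^k can be made to align in phase at a single z on |z|=r.
Part (b). At z = 1 (real, on the circle |z| = r):
  p(1) = (3)·1^0 + (0)·1^1 + (-4)·1^2 + (-2)·1^3 = -3.
  |p(1)| = 3.
Check: |p(1)| = 3 ≤ 9 = M_tri(1). ✓ Equality does not hold at z = 1 (the coefficients have mixed signs, so the terms do not all align in phase there).

M_tri(1) = 9; |p(1)| = 3; equality at z=1: no.


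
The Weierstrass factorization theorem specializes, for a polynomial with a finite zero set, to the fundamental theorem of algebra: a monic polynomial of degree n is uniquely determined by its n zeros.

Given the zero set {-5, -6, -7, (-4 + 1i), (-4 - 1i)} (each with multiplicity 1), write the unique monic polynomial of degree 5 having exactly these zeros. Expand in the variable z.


The polynomial is p(z) = ∏_{α ∈ S} (z − α), where S = {-5, -6, -7, (-4 + 1i), (-4 - 1i)}.
Expanding the product yields: p(z) = z^5 + 26·z^4 + 268·z^3 + 1372·z^2 + 3499·z + 3570.
Note conjugate pairs combine to real quadratics: (z − (-4+1i))(z − (-4−1i)) = z² + 8z + 17.
The resulting polynomial has degree 5 and real coefficients as required.

p(z) = z^5 + 26·z^4 + 268·z^3 + 1372·z^2 + 3499·z + 3570.


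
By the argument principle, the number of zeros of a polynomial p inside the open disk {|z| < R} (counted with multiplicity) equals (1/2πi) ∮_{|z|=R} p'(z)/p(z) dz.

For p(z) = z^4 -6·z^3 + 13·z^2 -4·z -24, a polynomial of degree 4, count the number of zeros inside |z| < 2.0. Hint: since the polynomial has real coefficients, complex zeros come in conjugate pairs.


The zeros of p are: 3, -1, (2 + 2i), (2 - 2i).
Their magnitudes are: 3, 1, 2.828, 2.828.
Zeros with |z| < R = 2.0: -1.
Count = 1.
By the argument principle, (1/2πi) ∮_{|z|=R} p'(z)/p(z) dz equals exactly this count.

Number of zeros inside |z| < 2.0: 1.


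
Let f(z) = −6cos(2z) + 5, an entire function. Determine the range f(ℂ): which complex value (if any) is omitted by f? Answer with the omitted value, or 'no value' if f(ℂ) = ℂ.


Little Picard bounds the complement of f(ℂ) to at most one point.
cos is entire and surjective onto ℂ: for every w ∈ ℂ, cos(ζ) = w has a solution ζ ∈ ℂ (e.g., via the complex inverse arccos). With ζ = 2z this gives z = ζ/(2). Then -6·cos(2z) takes every value in -6·ℂ = ℂ, and adding 5 is a bijection of ℂ. So f is surjective and omits no value. (Note: only on the real line is cos bounded by [−1, 1].)

Omitted value: no value.


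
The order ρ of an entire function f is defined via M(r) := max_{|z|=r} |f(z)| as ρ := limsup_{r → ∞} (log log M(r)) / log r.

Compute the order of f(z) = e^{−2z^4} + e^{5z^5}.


Each summand is entire of order 4 and 5 respectively (as in the single-exponential case). The order of a sum is at most the max of the orders, so ρ ≤ 5. For the lower bound: on |z|=r choose arg z so that 5z^5 is real positive; then |e^{5z^5}| = e^{5r^5} while |e^{-2z^4}| ≤ e^{2r^4} = o(e^{5r^5}). So |f| ≥ e^{5r^5}(1 − o(1)) and ρ ≥ 5. Hence ρ = max(4, 5) = 5.
Therefore ρ = 5.

Order ρ = 5.


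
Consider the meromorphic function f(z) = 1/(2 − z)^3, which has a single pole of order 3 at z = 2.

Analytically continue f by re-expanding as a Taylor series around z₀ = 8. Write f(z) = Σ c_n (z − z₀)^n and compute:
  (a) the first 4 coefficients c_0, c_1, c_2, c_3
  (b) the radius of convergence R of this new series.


Let w = z − z₀, so z = z₀ + w.
Then 2 − z = 2 − (z₀ + w) = (2 − z₀) − w = -6 − w.
f(z) = 1/(-6 − w)^3 = (1/(-6)^3) · (1 − w/(-6))^{−3}.
By the binomial series (1−u)^{−3} = Σ_{n≥0} C(n+2, 2) u^n for |u|<1, with u = w/(-6):
  c_n = C(n+2, 2) / (-6)^(n+3).
  c_0 = 1/(-6)^3 = -1/216.
  c_1 = 3/(-6)^4 = 1/432.
  c_2 = 6/(-6)^5 = -1/1296.
  c_3 = 10/(-6)^6 = 5/23328.
The series is valid for |w/d| < 1, i.e. |z − z₀| < |d|.
Radius of convergence: R = |2 − z₀| = |-6| = 6 (distance from z₀ to the singularity z = 2).

c_0 = -1/216, c_1 = 1/432, c_2 = -1/1296, c_3 = 5/23328; R = 6.


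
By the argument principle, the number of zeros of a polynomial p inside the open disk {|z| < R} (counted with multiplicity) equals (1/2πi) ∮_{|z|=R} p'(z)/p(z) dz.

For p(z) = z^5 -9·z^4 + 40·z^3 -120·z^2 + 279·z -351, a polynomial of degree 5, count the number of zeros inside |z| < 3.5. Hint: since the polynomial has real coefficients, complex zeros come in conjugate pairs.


The zeros of p are: 3, (0 + 3i), (0 - 3i), (3 + 2i), (3 - 2i).
Their magnitudes are: 3, 3, 3, 3.606, 3.606.
Zeros with |z| < R = 3.5: 3, (0 + 3i), (0 - 3i).
Count = 3.
By the argument principle, (1/2πi) ∮_{|z|=R} p'(z)/p(z) dz equals exactly this count.

Number of zeros inside |z| < 3.5: 3.


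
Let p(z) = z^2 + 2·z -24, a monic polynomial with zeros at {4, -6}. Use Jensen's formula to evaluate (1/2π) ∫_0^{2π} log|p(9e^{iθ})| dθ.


Zeros: -6, 4; r = 9.
Inside |z| < r: -6, 4. Outside (|z| ≥ r): ∅.
p(0) = -24, so log|p(0)| = log(24) = 3.1781.
Apply Jensen: I(r) = log|p(0)| + Σ_k log(r/|z_k|), summed over zeros inside |z| < r.
  log(r/|z_k|) for z_k = 4: log(9/4) = 0.8109
  log(r/|z_k|) for z_k = -6: log(9/6) = 0.4055
Sum over inside zeros: 1.2164.
I(r) = log|p(0)| + (inside sum) = 3.1781 + 1.2164 = 4.3944.
Closed form (all zeros inside, monic): I(r) = n·log(r) = 2·log(9) = 4.3944. ✓

I(r) ≈ 4.3944.


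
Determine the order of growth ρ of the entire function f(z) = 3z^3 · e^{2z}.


M(r) = max_{|z|=r} |3|·|z|^3·|e^{2z}| = 3·r^3 · e^{2r^1} (the factors attain their maxima compatibly on |z|=r). Then log M(r) = log 3 + 3·log r + 2r^1, dominated by the last term, so log log M(r) ~ 1·log r. The polynomial factor 3z^3 contributes only a log r term and does not affect the order. ρ = 1.
Therefore ρ = 1.

Order ρ = 1.


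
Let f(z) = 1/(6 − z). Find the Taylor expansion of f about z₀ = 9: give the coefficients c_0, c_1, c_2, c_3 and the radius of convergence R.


Let w = z − z₀, so z = z₀ + w.
Then 6 − z = 6 − (z₀ + w) = (6 − z₀) − w = -3 − w.
f(z) = 1/(-3 − w) = (1/(-3)) · 1/(1 − w/(-3)) = Σ_{n≥0} w^n / (-3)^(n+1).
So c_n = 1/(-3)^(n+1):
  c_0 = 1/(-3)^1 = -1/3.
  c_1 = 1/(-3)^2 = 1/9.
  c_2 = 1/(-3)^3 = -1/27.
  c_3 = 1/(-3)^4 = 1/81.
The series is valid for |w/d| < 1, i.e. |z − z₀| < |d|.
Radius of convergence: R = |6 − z₀| = |-3| = 3 (distance from z₀ to the singularity z = 6).

c_0 = -1/3, c_1 = 1/9, c_2 = -1/27, c_3 = 1/81; R = 3.


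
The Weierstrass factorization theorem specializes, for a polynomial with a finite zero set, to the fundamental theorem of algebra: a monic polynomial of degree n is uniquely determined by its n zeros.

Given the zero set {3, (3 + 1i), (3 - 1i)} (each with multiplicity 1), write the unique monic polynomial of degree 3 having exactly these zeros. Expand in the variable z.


The polynomial is p(z) = ∏_{α ∈ S} (z − α), where S = {3, (3 + 1i), (3 - 1i)}.
Expanding the product yields: p(z) = z^3 -9·z^2 + 28·z -30.
Note conjugate pairs combine to real quadratics: (z − (3+1i))(z − (3−1i)) = z² − 6z + 10.
The resulting polynomial has degree 3 and real coefficients as required.

p(z) = z^3 -9·z^2 + 28·z -30.


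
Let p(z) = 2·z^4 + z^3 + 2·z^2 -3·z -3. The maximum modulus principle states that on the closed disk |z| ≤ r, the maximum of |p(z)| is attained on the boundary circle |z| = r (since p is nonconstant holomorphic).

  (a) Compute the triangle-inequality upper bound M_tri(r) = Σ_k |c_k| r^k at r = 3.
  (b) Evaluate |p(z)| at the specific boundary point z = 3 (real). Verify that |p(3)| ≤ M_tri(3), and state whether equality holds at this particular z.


Coefficients: c_0 = -3, c_1 = -3, c_2 = 2, c_3 = 1, c_4 = 2. Radius r = 3.
Part (a). Triangle bound: M_tri(r) = Σ_k |c_k| r^k
  = |-3|·3^0 + |-3|·3^1 + |2|·3^2 + |1|·3^3 + |2|·3^4
  = 3 + 9 + 18 + 27 + 162 = 219.
This bounds M(r) := max_{|z|=r} |p(z)| from above; equality holds iff all terms c_k z^k can be made to align in phase at a single z on |z|=r.
Part (b). At z = 3 (real, on the circle |z| = r):
  p(3) = (-3)·3^0 + (-3)·3^1 + (2)·3^2 + (1)·3^3 + (2)·3^4 = 195.
  |p(3)| = 195.
Check: |p(3)| = 195 ≤ 219 = M_tri(3). ✓ Equality does not hold at z = 3 (the coefficients have mixed signs, so the terms do not all align in phase there).

M_tri(3) = 219; |p(3)| = 195; equality at z=3: no.


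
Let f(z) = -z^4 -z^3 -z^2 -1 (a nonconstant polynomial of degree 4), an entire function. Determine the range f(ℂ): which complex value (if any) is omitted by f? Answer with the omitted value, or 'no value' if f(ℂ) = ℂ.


Little Picard bounds the complement of f(ℂ) to at most one point.
For every w ∈ ℂ, the equation p(z) − w = 0 is a nonconstant polynomial in z and hence has at least one root by the fundamental theorem of algebra. So p is surjective onto ℂ, omitting no value.

Omitted value: no value.


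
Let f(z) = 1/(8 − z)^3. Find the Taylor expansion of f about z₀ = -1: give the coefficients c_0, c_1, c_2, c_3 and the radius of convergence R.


Let w = z − z₀, so z = z₀ + w.
Then 8 − z = 8 − (z₀ + w) = (8 − z₀) − w = 9 − w.
f(z) = 1/(9 − w)^3 = (1/(9)^3) · (1 − w/(9))^{−3}.
By the binomial series (1−u)^{−3} = Σ_{n≥0} C(n+2, 2) u^n for |u|<1, with u = w/(9):
  c_n = C(n+2, 2) / (9)^(n+3).
  c_0 = 1/(9)^3 = 1/729.
  c_1 = 3/(9)^4 = 1/2187.
  c_2 = 6/(9)^5 = 2/19683.
  c_3 = 10/(9)^6 = 10/531441.
The series is valid for |w/d| < 1, i.e. |z − z₀| < |d|.
Radius of convergence: R = |8 − z₀| = |9| = 9 (distance from z₀ to the singularity z = 8).

c_0 = 1/729, c_1 = 1/2187, c_2 = 2/19683, c_3 = 10/531441; R = 9.


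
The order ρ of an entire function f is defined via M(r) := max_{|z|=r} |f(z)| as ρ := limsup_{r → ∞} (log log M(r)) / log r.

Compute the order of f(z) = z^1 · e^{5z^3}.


M(r) = max_{|z|=r} |1|·|z|^1·|e^{5z^3}| = 1·r^1 · e^{5r^3} (the factors attain their maxima compatibly on |z|=r). Then log M(r) = log 1 + 1·log r + 5r^3, dominated by the last term, so log log M(r) ~ 3·log r. The polynomial factor 1z^1 contributes only a log r term and does not affect the order. ρ = 3.
Therefore ρ = 3.

Order ρ = 3.


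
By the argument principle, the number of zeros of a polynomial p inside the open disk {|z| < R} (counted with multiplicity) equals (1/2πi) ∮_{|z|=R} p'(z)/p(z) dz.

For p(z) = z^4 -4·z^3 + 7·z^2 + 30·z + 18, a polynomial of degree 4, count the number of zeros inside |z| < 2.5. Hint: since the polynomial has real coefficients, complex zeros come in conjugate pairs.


The zeros of p are: -1, -1, (3 + 3i), (3 - 3i).
Their magnitudes are: 1, 1, 4.243, 4.243.
Zeros with |z| < R = 2.5: -1, -1.
Count = 2.
By the argument principle, (1/2πi) ∮_{|z|=R} p'(z)/p(z) dz equals exactly this count.

Number of zeros inside |z| < 2.5: 2.


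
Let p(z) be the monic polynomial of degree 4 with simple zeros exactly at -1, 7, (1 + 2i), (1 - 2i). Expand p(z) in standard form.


The polynomial is p(z) = ∏_{α ∈ S} (z − α), where S = {-1, 7, (1 + 2i), (1 - 2i)}.
Expanding the product yields: p(z) = z^4 -8·z^3 + 10·z^2 -16·z -35.
Note conjugate pairs combine to real quadratics: (z − (1+2i))(z − (1−2i)) = z² − 2z + 5.
The resulting polynomial has degree 4 and real coefficients as required.

p(z) = z^4 -8·z^3 + 10·z^2 -16·z -35.


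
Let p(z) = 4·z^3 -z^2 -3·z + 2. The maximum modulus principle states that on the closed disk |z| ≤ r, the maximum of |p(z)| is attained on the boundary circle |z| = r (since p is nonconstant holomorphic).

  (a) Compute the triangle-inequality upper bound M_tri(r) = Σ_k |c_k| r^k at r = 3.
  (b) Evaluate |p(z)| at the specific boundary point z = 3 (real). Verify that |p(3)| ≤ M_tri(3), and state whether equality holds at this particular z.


Coefficients: c_0 = 2, c_1 = -3, c_2 = -1, c_3 = 4. Radius r = 3.
Part (a). Triangle bound: M_tri(r) = Σ_k |c_k| r^k
  = |2|·3^0 + |-3|·3^1 + |-1|·3^2 + |4|·3^3
  = 2 + 9 + 9 + 108 = 128.
This bounds M(r) := max_{|z|=r} |p(z)| from above; equality holds iff all terms c_k z^k can be made to align in phase at a single z on |z|=r.
Part (b). At z = 3 (real, on the circle |z| = r):
  p(3) = (2)·3^0 + (-3)·3^1 + (-1)·3^2 + (4)·3^3 = 92.
  |p(3)| = 92.
Check: |p(3)| = 92 ≤ 128 = M_tri(3). ✓ Equality does not hold at z = 3 (the coefficients have mixed signs, so the terms do not all align in phase there).

M_tri(3) = 128; |p(3)| = 92; equality at z=3: no.


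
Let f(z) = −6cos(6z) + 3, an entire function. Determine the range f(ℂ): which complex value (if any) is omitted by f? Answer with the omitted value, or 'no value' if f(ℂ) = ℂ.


Little Picard bounds the complement of f(ℂ) to at most one point.
cos is entire and surjective onto ℂ: for every w ∈ ℂ, cos(ζ) = w has a solution ζ ∈ ℂ (e.g., via the complex inverse arccos). With ζ = 6z this gives z = ζ/(6). Then -6·cos(6z) takes every value in -6·ℂ = ℂ, and adding 3 is a bijection of ℂ. So f is surjective and omits no value. (Note: only on the real line is cos bounded by [−1, 1].)

Omitted value: no value.


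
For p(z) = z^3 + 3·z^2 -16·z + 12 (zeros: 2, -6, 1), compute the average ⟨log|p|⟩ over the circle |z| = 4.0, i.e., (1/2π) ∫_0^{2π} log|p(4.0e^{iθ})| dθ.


Zeros: -6, 1, 2; r = 4.0.
Inside |z| < r: 1, 2. Outside (|z| ≥ r): -6.
p(0) = 12, so log|p(0)| = log(12) = 2.4849.
Apply Jensen: I(r) = log|p(0)| + Σ_k log(r/|z_k|), summed over zeros inside |z| < r.
  log(r/|z_k|) for z_k = 2: log(4.0/2) = 0.6931
  log(r/|z_k|) for z_k = 1: log(4.0/1) = 1.3863
  Outside zeros (-6) contribute nothing to the Jensen sum.
Sum over inside zeros: 2.0794.
I(r) = log|p(0)| + (inside sum) = 2.4849 + 2.0794 = 4.5643.
Note: since some zeros are outside |z| ≤ r, the simplified n·log(r) form does NOT apply — only the inside zeros contribute.

I(r) ≈ 4.5643.


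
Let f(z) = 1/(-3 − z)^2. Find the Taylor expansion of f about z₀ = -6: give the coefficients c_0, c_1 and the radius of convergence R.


Let w = z − z₀, so z = z₀ + w.
Then -3 − z = -3 − (z₀ + w) = (-3 − z₀) − w = 3 − w.
f(z) = 1/(3 − w)^2 = (1/(3)^2) · (1 − w/(3))^{−2}.
By the binomial series (1−u)^{−2} = Σ_{n≥0} C(n+1, 1) u^n for |u|<1, with u = w/(3):
  c_n = C(n+1, 1) / (3)^(n+2).
  c_0 = 1/(3)^2 = 1/9.
  c_1 = 2/(3)^3 = 2/27.
The series is valid for |w/d| < 1, i.e. |z − z₀| < |d|.
Radius of convergence: R = |-3 − z₀| = |3| = 3 (distance from z₀ to the singularity z = -3).

c_0 = 1/9, c_1 = 2/27; R = 3.


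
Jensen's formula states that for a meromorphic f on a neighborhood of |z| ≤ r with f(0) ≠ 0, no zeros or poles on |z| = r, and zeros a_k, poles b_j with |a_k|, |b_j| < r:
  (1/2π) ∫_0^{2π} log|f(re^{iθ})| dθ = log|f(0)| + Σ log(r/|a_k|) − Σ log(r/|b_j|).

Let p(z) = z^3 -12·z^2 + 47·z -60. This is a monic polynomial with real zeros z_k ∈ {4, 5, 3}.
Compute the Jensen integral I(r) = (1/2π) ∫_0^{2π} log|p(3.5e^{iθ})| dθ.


Zeros: 3, 4, 5; r = 3.5.
Inside |z| < r: 3. Outside (|z| ≥ r): 4, 5.
p(0) = -60, so log|p(0)| = log(60) = 4.0943.
Apply Jensen: I(r) = log|p(0)| + Σ_k log(r/|z_k|), summed over zeros inside |z| < r.
  log(r/|z_k|) for z_k = 3: log(3.5/3) = 0.1542
  Outside zeros (4, 5) contribute nothing to the Jensen sum.
Sum over inside zeros: 0.1542.
I(r) = log|p(0)| + (inside sum) = 4.0943 + 0.1542 = 4.2485.
Note: since some zeros are outside |z| ≤ r, the simplified n·log(r) form does NOT apply — only the inside zeros contribute.

I(r) ≈ 4.2485.


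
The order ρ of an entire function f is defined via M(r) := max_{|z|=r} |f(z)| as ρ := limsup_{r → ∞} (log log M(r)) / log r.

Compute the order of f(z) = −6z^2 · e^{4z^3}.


M(r) = max_{|z|=r} |-6|·|z|^2·|e^{4z^3}| = 6·r^2 · e^{4r^3} (the factors attain their maxima compatibly on |z|=r). Then log M(r) = log 6 + 2·log r + 4r^3, dominated by the last term, so log log M(r) ~ 3·log r. The polynomial factor -6z^2 contributes only a log r term and does not affect the order. ρ = 3.
Therefore ρ = 3.

Order ρ = 3.


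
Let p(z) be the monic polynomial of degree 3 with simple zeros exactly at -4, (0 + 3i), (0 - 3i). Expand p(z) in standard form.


The polynomial is p(z) = ∏_{α ∈ S} (z − α), where S = {-4, (0 + 3i), (0 - 3i)}.
Expanding the product yields: p(z) = z^3 + 4·z^2 + 9·z + 36.
Note conjugate pairs combine to real quadratics: (z − (0+3i))(z − (0−3i)) = z² + 9.
The resulting polynomial has degree 3 and real coefficients as required.

p(z) = z^3 + 4·z^2 + 9·z + 36.


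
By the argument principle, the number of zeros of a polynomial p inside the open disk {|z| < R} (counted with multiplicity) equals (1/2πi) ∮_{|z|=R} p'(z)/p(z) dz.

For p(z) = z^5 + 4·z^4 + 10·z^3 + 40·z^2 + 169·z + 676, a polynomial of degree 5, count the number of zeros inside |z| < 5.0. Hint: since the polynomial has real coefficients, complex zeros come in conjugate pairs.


The zeros of p are: (-2 + 3i), (-2 - 3i), -4, (2 + 3i), (2 - 3i).
Their magnitudes are: 3.606, 3.606, 4, 3.606, 3.606.
Zeros with |z| < R = 5.0: (-2 + 3i), (-2 - 3i), -4, (2 + 3i), (2 - 3i).
Count = 5.
By the argument principle, (1/2πi) ∮_{|z|=R} p'(z)/p(z) dz equals exactly this count.

Number of zeros inside |z| < 5.0: 5.
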